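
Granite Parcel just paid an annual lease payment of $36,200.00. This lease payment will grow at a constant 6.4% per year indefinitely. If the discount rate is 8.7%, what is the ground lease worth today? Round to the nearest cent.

D₁ = D₀ × (1 + g) = $36,200.00 × 1.064 = $38,516.8000
Growing perpetuity: P = D₁ / (r − g) = $38,516.8000 / (0.087 − 0.064) = $1,674,643.48

$1674643.48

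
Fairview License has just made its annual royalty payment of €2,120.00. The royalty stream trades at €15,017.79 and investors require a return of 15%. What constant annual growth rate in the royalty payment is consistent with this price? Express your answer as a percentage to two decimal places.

0.77%

P = D₀(1+g)/(r−g) ⇒ P(r−g) = D₀(1+g) ⇒ g(P+D₀) = P·r − D₀
g = (P·r − D₀)/(P + D₀) = (€15,017.79×0.15 − €2,120.00) / (€15,017.79 + €2,120.00) = 0.007741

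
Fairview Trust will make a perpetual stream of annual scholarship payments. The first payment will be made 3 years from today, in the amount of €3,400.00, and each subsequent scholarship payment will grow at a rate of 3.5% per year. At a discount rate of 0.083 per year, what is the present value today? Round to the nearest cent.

€60392.19

Value at end of year 2: C₁ / (r − g) = €3,400.00 / (0.083 − 0.035) = €70,833.3333
Discount to today: PV = €70,833.3333 / (1 + 0.083)^2 = €70,833.3333 / 1.172889 = €60,392.19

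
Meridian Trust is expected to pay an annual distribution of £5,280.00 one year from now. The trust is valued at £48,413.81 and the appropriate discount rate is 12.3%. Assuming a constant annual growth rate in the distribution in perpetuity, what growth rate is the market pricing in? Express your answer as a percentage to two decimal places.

P = D₁/(r−g) ⇒ g = r − D₁/P = 0.123 − £5,280.00/£48,413.81 = 0.013940

1.39%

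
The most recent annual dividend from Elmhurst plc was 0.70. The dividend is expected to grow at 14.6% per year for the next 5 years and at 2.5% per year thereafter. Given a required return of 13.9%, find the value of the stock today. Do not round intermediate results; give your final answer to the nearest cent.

10.05

D_1 = 0.80220
D_2 = 0.91932
D_3 = 1.05354
D_4 = 1.20736
D_5 = 1.38363
Terminal value at year 5: TV = D_5×(1+g_2)/(r−g_2) = 1.41822/0.114 = 12.44057
P_0 = D_1/(1+r)^1 + D_2/(1+r)^2 + D_3/(1+r)^3 + D_4/(1+r)^4 + D_5/(1+r)^5 + TV/(1+r)^5
    = 0.70430 + 0.70863 + 0.71299 + 0.71737 + 0.72178 + 6.48965 = 10.05472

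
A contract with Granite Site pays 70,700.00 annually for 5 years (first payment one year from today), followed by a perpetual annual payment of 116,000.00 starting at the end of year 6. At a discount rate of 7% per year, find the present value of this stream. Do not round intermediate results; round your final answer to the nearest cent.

PV of 5-year annuity: 70,700.00 × [1 − (1+0.07)^−5] / 0.07 = 289883.95872
Perpetuity value at year 5: 116,000.00 / 0.07 = 1657142.85714
PV of perpetuity: 1657142.85714 / (1+0.07)^5 = 1181519.95457
Total PV = 289883.95872 + 1181519.95457 = 1471403.91329

1471403.91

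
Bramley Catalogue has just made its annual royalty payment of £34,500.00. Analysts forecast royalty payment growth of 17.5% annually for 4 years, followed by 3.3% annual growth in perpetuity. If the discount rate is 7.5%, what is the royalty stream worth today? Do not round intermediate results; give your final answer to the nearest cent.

£1384341.42

D_1 = 40537.50000
D_2 = 47631.56250
D_3 = 55967.08594
D_4 = 65761.32598
Terminal value at year 4: TV = D_4×(1+g_2)/(r−g_2) = 67931.44973/0.042 = 1617415.46985
P_0 = D_1/(1+r)^1 + D_2/(1+r)^2 + D_3/(1+r)^3 + D_4/(1+r)^4 + TV/(1+r)^4
    = 37709.30233 + 41217.14440 + 45051.29737 + 49242.11573 + 1211121.56069 = 1384341.42052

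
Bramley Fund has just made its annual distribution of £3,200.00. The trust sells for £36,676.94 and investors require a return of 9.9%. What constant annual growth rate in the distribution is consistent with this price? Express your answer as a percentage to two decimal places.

P = D₀(1+g)/(r−g) ⇒ P(r−g) = D₀(1+g) ⇒ g(P+D₀) = P·r − D₀
g = (P·r − D₀)/(P + D₀) = (£36,676.94×0.099 − £3,200.00) / (£36,676.94 + £3,200.00) = 0.010809

1.08%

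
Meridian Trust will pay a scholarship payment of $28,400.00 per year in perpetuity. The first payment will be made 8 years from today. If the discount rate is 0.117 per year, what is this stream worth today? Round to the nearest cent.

Value at end of year 7: C / r = $28,400.00 / 0.117 = $242,735.0427
Discount to today: PV = $242,735.0427 / (1 + 0.117)^7 = $242,735.0427 / 2.169563 = $111,882.01

$111882.01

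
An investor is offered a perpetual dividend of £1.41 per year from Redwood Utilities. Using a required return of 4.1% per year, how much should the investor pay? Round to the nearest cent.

Level perpetuity: PV = C / r = £1.41 / 0.041 = £34.39

£34.39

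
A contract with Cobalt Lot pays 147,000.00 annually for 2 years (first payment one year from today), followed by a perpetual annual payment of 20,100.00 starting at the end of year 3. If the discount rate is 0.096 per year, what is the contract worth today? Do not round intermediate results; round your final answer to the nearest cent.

430802.62

PV of 2-year annuity: 147,000.00 × [1 − (1+0.096)^−2] / 0.096 = 256500.07992
Perpetuity value at year 2: 20,100.00 / 0.096 = 209375.00000
PV of perpetuity: 209375.00000 / (1+0.096)^2 = 174302.54009
Total PV = 256500.07992 + 174302.54009 = 430802.62001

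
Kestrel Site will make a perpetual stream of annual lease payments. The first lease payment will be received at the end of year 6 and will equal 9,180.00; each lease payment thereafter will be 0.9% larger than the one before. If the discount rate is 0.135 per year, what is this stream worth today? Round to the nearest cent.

Value at end of year 5: C₁ / (r − g) = 9,180.00 / (0.135 − 0.009) = 72,857.1429
Discount to today: PV = 72,857.1429 / (1 + 0.135)^5 = 72,857.1429 / 1.883559 = 38,680.57

38680.57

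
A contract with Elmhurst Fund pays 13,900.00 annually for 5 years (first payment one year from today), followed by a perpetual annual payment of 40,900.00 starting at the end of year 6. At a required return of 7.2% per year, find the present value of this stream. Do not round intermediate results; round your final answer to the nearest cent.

457940.54

PV of 5-year annuity: 13,900.00 × [1 − (1+0.072)^−5] / 0.072 = 56688.84108
Perpetuity value at year 5: 40,900.00 / 0.072 = 568055.55556
PV of perpetuity: 568055.55556 / (1+0.072)^5 = 401251.69943
Total PV = 56688.84108 + 401251.69943 = 457940.54051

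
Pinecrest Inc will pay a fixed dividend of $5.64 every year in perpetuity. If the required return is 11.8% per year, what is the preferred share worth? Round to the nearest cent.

Level perpetuity: PV = C / r = $5.64 / 0.118 = $47.80

$47.80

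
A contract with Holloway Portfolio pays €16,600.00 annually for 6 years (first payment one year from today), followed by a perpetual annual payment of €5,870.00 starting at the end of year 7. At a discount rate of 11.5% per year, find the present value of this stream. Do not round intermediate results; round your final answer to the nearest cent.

€95790.73

PV of 6-year annuity: €16,600.00 × [1 − (1+0.115)^−6] / 0.115 = 69226.88095
Perpetuity value at year 6: €5,870.00 / 0.115 = 51043.47826
PV of perpetuity: 51043.47826 / (1+0.115)^6 = 26563.85229
Total PV = 69226.88095 + 26563.85229 = 95790.73324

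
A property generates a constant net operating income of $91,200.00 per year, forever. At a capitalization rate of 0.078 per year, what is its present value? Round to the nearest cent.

$1169230.77

Level perpetuity: PV = C / r = $91,200.00 / 0.078 = $1,169,230.77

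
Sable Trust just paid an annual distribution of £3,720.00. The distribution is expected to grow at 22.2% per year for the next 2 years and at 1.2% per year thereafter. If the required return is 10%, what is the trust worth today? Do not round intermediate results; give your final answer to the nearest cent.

£61519.12

D_1 = 4545.84000
D_2 = 5555.01648
Terminal value at year 2: TV = D_2×(1+g_2)/(r−g_2) = 5621.67668/0.088 = 63882.68952
P_0 = D_1/(1+r)^1 + D_2/(1+r)^2 + TV/(1+r)^2
    = 4132.58182 + 4590.92271 + 52795.61117 = 61519.11570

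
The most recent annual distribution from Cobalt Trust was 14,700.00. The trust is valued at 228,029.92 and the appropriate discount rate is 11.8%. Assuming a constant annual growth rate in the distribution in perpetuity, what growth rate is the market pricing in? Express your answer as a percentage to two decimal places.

P = D₀(1+g)/(r−g) ⇒ P(r−g) = D₀(1+g) ⇒ g(P+D₀) = P·r − D₀
g = (P·r − D₀)/(P + D₀) = (228,029.92×0.118 − 14,700.00) / (228,029.92 + 14,700.00) = 0.050293

5.03%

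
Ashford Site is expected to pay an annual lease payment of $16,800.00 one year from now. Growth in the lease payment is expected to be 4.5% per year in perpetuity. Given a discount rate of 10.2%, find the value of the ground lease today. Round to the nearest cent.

Growing perpetuity: P = D₁ / (r − g) = $16,800.0000 / (0.102 − 0.045) = $294,736.84

$294736.84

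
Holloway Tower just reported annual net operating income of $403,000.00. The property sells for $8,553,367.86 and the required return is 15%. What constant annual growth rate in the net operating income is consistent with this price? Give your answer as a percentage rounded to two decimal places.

9.83%

P = D₀(1+g)/(r−g) ⇒ P(r−g) = D₀(1+g) ⇒ g(P+D₀) = P·r − D₀
g = (P·r − D₀)/(P + D₀) = ($8,553,367.86×0.15 − $403,000.00) / ($8,553,367.86 + $403,000.00) = 0.098255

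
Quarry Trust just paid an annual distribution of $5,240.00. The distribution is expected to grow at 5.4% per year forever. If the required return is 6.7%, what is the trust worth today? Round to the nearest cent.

$424843.08

D₁ = D₀ × (1 + g) = $5,240.00 × 1.054 = $5,522.9600
Growing perpetuity: P = D₁ / (r − g) = $5,522.9600 / (0.067 − 0.054) = $424,843.08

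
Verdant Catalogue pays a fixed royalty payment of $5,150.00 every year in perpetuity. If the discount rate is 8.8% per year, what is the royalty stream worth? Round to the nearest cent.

Level perpetuity: PV = C / r = $5,150.00 / 0.088 = $58,522.73

$58522.73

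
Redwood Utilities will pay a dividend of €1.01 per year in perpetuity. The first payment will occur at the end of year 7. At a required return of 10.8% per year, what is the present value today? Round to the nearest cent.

€5.05

Value at end of year 6: C / r = €1.01 / 0.108 = €9.3519
Discount to today: PV = €9.3519 / (1 + 0.108)^6 = €9.3519 / 1.850285 = €5.05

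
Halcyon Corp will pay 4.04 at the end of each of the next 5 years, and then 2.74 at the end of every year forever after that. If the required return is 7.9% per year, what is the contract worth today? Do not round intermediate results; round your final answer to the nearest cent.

39.89

PV of 5-year annuity: 4.04 × [1 − (1+0.079)^−5] / 0.079 = 16.17315
Perpetuity value at year 5: 2.74 / 0.079 = 34.68354
PV of perpetuity: 34.68354 / (1+0.079)^5 = 23.71462
Total PV = 16.17315 + 23.71462 = 39.88778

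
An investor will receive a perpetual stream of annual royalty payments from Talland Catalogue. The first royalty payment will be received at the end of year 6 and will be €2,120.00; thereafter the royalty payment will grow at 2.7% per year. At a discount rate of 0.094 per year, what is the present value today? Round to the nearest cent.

Value at end of year 5: C₁ / (r − g) = €2,120.00 / (0.094 − 0.027) = €31,641.7910
Discount to today: PV = €31,641.7910 / (1 + 0.094)^5 = €31,641.7910 / 1.567064 = €20,191.77

€20191.77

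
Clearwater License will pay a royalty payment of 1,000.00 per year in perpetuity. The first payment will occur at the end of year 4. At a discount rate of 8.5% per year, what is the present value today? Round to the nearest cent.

Value at end of year 3: C / r = 1,000.00 / 0.085 = 11,764.7059
Discount to today: PV = 11,764.7059 / (1 + 0.085)^3 = 11,764.7059 / 1.277289 = 9,210.68

9210.68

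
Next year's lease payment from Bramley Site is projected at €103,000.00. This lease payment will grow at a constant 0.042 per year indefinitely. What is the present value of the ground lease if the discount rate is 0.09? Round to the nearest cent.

Growing perpetuity: P = D₁ / (r − g) = €103,000.0000 / (0.09 − 0.042) = €2,145,833.33

€2145833.33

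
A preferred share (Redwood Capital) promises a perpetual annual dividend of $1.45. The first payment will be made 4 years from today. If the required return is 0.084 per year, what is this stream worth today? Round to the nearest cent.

Value at end of year 3: C / r = $1.45 / 0.084 = $17.2619
Discount to today: PV = $17.2619 / (1 + 0.084)^3 = $17.2619 / 1.273761 = $13.55

$13.55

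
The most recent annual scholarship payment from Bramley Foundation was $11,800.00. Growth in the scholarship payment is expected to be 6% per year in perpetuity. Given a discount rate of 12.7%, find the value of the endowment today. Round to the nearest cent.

$186686.57

D₁ = D₀ × (1 + g) = $11,800.00 × 1.06 = $12,508.0000
Growing perpetuity: P = D₁ / (r − g) = $12,508.0000 / (0.127 − 0.06) = $186,686.57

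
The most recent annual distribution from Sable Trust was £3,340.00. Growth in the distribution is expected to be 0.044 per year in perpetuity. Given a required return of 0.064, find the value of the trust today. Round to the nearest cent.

D₁ = D₀ × (1 + g) = £3,340.00 × 1.044 = £3,486.9600
Growing perpetuity: P = D₁ / (r − g) = £3,486.9600 / (0.064 − 0.044) = £174,348.00

£174348.00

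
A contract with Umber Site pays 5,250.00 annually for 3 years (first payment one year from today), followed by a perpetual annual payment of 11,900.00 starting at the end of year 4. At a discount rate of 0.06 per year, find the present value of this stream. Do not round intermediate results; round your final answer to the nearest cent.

PV of 3-year annuity: 5,250.00 × [1 − (1+0.06)^−3] / 0.06 = 14033.31273
Perpetuity value at year 3: 11,900.00 / 0.06 = 198333.33333
PV of perpetuity: 198333.33333 / (1+0.06)^3 = 166524.49113
Total PV = 14033.31273 + 166524.49113 = 180557.80387

180557.80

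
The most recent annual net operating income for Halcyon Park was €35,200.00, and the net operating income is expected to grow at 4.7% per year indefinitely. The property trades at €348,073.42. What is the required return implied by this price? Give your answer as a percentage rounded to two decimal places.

15.29%

D₁ = €35,200.00 × 1.047 = €36,854.4000
P = D₁/(r − g) ⇒ r = D₁/P + g = €36,854.4000/€348,073.42 + 0.047 = 0.105881 + 0.047 = 0.152881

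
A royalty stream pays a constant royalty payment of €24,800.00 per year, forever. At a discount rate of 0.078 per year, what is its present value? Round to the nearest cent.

€317948.72

Level perpetuity: PV = C / r = €24,800.00 / 0.078 = €317,948.72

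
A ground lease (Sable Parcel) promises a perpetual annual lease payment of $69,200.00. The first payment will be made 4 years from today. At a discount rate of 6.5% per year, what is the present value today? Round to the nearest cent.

$881340.88

Value at end of year 3: C / r = $69,200.00 / 0.065 = $1,064,615.3846
Discount to today: PV = $1,064,615.3846 / (1 + 0.065)^3 = $1,064,615.3846 / 1.207950 = $881,340.88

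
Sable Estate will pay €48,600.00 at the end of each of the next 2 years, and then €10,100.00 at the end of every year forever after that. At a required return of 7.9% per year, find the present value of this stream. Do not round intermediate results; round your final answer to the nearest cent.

€196598.04

PV of 2-year annuity: €48,600.00 × [1 − (1+0.079)^−2] / 0.079 = 86785.63974
Perpetuity value at year 2: €10,100.00 / 0.079 = 127848.10127
PV of perpetuity: 127848.10127 / (1+0.079)^2 = 109812.40247
Total PV = 86785.63974 + 109812.40247 = 196598.04221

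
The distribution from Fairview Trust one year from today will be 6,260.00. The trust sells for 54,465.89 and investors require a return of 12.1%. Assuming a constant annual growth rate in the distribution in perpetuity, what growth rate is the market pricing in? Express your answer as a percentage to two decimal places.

P = D₁/(r−g) ⇒ g = r − D₁/P = 0.121 − 6,260.00/54,465.89 = 0.006066

0.61%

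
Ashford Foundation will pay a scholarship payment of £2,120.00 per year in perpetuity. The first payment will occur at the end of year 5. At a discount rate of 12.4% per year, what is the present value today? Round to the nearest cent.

£10711.47

Value at end of year 4: C / r = £2,120.00 / 0.124 = £17,096.7742
Discount to today: PV = £17,096.7742 / (1 + 0.124)^4 = £17,096.7742 / 1.596119 = £10,711.47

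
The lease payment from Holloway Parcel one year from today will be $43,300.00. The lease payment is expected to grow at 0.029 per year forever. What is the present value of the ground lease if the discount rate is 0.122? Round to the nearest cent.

Growing perpetuity: P = D₁ / (r − g) = $43,300.0000 / (0.122 − 0.029) = $465,591.40

$465591.40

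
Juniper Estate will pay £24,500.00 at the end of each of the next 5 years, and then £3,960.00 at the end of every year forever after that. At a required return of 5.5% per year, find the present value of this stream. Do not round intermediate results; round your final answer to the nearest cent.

£159711.64

PV of 5-year annuity: £24,500.00 × [1 − (1+0.055)^−5] / 0.055 = 104621.96965
Perpetuity value at year 5: £3,960.00 / 0.055 = 72000.00000
PV of perpetuity: 72000.00000 / (1+0.055)^5 = 55089.67348
Total PV = 104621.96965 + 55089.67348 = 159711.64313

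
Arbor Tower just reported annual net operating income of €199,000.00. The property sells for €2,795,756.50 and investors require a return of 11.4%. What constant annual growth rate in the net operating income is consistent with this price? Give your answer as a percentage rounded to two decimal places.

4.00%

P = D₀(1+g)/(r−g) ⇒ P(r−g) = D₀(1+g) ⇒ g(P+D₀) = P·r − D₀
g = (P·r − D₀)/(P + D₀) = (€2,795,756.50×0.114 − €199,000.00) / (€2,795,756.50 + €199,000.00) = 0.039975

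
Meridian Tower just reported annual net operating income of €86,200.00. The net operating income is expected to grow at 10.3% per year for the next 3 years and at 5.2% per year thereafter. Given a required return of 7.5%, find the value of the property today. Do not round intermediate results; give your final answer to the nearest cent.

D_1 = 95078.60000
D_2 = 104871.69580
D_3 = 115673.48047
Terminal value at year 3: TV = D_3×(1+g_2)/(r−g_2) = 121688.50145/0.023 = 5290804.41094
P_0 = D_1/(1+r)^1 + D_2/(1+r)^2 + D_3/(1+r)^3 + TV/(1+r)^3
    = 88445.20930 + 90748.89847 + 93112.59071 + 4258888.93180 = 4531195.63029

€4531195.63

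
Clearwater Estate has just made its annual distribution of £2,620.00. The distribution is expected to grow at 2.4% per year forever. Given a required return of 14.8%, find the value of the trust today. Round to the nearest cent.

D₁ = D₀ × (1 + g) = £2,620.00 × 1.024 = £2,682.8800
Growing perpetuity: P = D₁ / (r − g) = £2,682.8800 / (0.148 − 0.024) = £21,636.13

£21636.13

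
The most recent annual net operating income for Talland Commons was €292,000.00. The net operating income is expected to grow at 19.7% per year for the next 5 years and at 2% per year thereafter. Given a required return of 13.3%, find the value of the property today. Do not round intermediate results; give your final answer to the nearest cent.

€5196027.30

D_1 = 349524.00000
D_2 = 418380.22800
D_3 = 500801.13292
D_4 = 599458.95610
D_5 = 717552.37045
Terminal value at year 5: TV = D_5×(1+g_2)/(r−g_2) = 731903.41786/0.113 = 6477021.39700
P_0 = D_1/(1+r)^1 + D_2/(1+r)^2 + D_3/(1+r)^3 + D_4/(1+r)^4 + D_5/(1+r)^5 + TV/(1+r)^5
    = 308494.26302 + 325920.24081 + 344330.56332 + 363780.83345 + 384329.79491 + 3469171.60011 = 5196027.29562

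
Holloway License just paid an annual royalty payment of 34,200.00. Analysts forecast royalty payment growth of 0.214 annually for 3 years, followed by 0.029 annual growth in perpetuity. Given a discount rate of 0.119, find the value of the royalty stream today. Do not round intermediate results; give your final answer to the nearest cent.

620331.52

D_1 = 41518.80000
D_2 = 50403.82320
D_3 = 61190.24136
Terminal value at year 3: TV = D_3×(1+g_2)/(r−g_2) = 62964.75836/0.09 = 699608.42627
P_0 = D_1/(1+r)^1 + D_2/(1+r)^2 + D_3/(1+r)^3 + TV/(1+r)^3
    = 37103.48525 + 40253.46836 + 43670.87631 + 499303.68584 = 620331.51577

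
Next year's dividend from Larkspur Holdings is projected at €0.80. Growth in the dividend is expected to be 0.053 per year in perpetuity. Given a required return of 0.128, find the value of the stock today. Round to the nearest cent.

€10.67

Growing perpetuity: P = D₁ / (r − g) = €0.8000 / (0.128 − 0.053) = €10.67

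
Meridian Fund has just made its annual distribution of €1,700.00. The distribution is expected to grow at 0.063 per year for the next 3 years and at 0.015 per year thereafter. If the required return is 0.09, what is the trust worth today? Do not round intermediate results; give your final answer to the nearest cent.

D_1 = 1807.10000
D_2 = 1920.94730
D_3 = 2041.96698
Terminal value at year 3: TV = D_3×(1+g_2)/(r−g_2) = 2072.59648/0.075 = 27634.61979
P_0 = D_1/(1+r)^1 + D_2/(1+r)^2 + D_3/(1+r)^3 + TV/(1+r)^3
    = 1657.88991 + 1616.82291 + 1576.77317 + 21338.99688 = 26190.48287

€26190.48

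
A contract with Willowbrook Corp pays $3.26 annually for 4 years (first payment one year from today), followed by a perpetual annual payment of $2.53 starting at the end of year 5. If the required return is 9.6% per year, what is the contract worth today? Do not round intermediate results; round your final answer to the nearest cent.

$28.69

PV of 4-year annuity: $3.26 × [1 − (1+0.096)^−4] / 0.096 = 10.42388
Perpetuity value at year 4: $2.53 / 0.096 = 26.35417
PV of perpetuity: 26.35417 / (1+0.096)^4 = 18.26447
Total PV = 10.42388 + 18.26447 = 28.68835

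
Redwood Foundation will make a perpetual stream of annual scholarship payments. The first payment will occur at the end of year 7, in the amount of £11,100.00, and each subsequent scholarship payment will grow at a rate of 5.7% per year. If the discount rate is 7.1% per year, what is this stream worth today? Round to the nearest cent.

Value at end of year 6: C₁ / (r − g) = £11,100.00 / (0.071 − 0.057) = £792,857.1429
Discount to today: PV = £792,857.1429 / (1 + 0.071)^6 = £792,857.1429 / 1.509165 = £525,361.35

£525361.35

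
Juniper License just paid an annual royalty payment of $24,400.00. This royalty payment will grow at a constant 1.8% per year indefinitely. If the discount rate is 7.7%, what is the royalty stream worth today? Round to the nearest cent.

$421003.39

D₁ = D₀ × (1 + g) = $24,400.00 × 1.018 = $24,839.2000
Growing perpetuity: P = D₁ / (r − g) = $24,839.2000 / (0.077 − 0.018) = $421,003.39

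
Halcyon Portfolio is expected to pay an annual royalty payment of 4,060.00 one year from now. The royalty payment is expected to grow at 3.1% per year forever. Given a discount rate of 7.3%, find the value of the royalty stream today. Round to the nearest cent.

96666.67

Growing perpetuity: P = D₁ / (r − g) = 4,060.0000 / (0.073 − 0.031) = 96,666.67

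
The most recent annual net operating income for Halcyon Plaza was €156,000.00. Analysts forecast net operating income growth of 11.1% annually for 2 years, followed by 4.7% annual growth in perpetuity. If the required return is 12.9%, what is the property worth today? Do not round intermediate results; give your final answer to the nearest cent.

€2233424.66

D_1 = 173316.00000
D_2 = 192554.07600
Terminal value at year 2: TV = D_2×(1+g_2)/(r−g_2) = 201604.11757/0.082 = 2458586.79966
P_0 = D_1/(1+r)^1 + D_2/(1+r)^2 + TV/(1+r)^2
    = 153512.84322 + 151065.33997 + 1928846.47494 = 2233424.65813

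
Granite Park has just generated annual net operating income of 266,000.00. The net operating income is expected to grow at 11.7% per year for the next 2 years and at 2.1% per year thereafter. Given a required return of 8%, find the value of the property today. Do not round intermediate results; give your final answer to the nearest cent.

D_1 = 297122.00000
D_2 = 331885.27400
Terminal value at year 2: TV = D_2×(1+g_2)/(r−g_2) = 338854.86475/0.059 = 5743302.79244
P_0 = D_1/(1+r)^1 + D_2/(1+r)^2 + TV/(1+r)^2
    = 275112.96296 + 284538.12929 + 4923956.44071 = 5483607.53296

5483607.53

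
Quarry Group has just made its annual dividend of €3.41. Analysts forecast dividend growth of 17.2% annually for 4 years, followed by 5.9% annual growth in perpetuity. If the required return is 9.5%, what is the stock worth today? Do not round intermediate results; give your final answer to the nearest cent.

D_1 = 3.99652
D_2 = 4.68392
D_3 = 5.48956
D_4 = 6.43376
Terminal value at year 4: TV = D_4×(1+g_2)/(r−g_2) = 6.81335/0.036 = 189.25976
P_0 = D_1/(1+r)^1 + D_2/(1+r)^2 + D_3/(1+r)^3 + D_4/(1+r)^4 + TV/(1+r)^4
    = 3.64979 + 3.90644 + 4.18114 + 4.47516 + 131.64422 = 147.85675

€147.86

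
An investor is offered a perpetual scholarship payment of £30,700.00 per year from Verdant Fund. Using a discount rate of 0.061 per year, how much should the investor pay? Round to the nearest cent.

Level perpetuity: PV = C / r = £30,700.00 / 0.061 = £503,278.69

£503278.69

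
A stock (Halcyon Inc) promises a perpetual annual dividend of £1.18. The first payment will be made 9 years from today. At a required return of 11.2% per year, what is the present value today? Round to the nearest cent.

£4.51

Value at end of year 8: C / r = £1.18 / 0.112 = £10.5357
Discount to today: PV = £10.5357 / (1 + 0.112)^8 = £10.5357 / 2.337967 = £4.51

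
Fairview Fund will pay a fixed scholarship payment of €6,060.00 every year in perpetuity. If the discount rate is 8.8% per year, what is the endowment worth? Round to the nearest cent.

Level perpetuity: PV = C / r = €6,060.00 / 0.088 = €68,863.64

€68863.64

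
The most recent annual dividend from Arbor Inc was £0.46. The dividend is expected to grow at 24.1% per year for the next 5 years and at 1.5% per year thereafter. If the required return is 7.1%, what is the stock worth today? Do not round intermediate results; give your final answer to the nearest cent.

£21.07

D_1 = 0.57086
D_2 = 0.70844
D_3 = 0.87917
D_4 = 1.09105
D_5 = 1.35399
Terminal value at year 5: TV = D_5×(1+g_2)/(r−g_2) = 1.37430/0.056 = 24.54114
P_0 = D_1/(1+r)^1 + D_2/(1+r)^2 + D_3/(1+r)^3 + D_4/(1+r)^4 + D_5/(1+r)^5 + TV/(1+r)^5
    = 0.53302 + 0.61762 + 0.71566 + 0.82925 + 0.96088 + 17.41596 = 21.07239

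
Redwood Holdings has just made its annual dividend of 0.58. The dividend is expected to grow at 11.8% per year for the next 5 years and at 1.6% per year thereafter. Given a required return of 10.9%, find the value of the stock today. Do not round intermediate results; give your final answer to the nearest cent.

9.57

D_1 = 0.64844
D_2 = 0.72496
D_3 = 0.81050
D_4 = 0.90614
D_5 = 1.01306
Terminal value at year 5: TV = D_5×(1+g_2)/(r−g_2) = 1.02927/0.093 = 11.06746
P_0 = D_1/(1+r)^1 + D_2/(1+r)^2 + D_3/(1+r)^3 + D_4/(1+r)^4 + D_5/(1+r)^5 + TV/(1+r)^5
    = 0.58471 + 0.58945 + 0.59424 + 0.59906 + 0.60392 + 6.59766 = 9.56903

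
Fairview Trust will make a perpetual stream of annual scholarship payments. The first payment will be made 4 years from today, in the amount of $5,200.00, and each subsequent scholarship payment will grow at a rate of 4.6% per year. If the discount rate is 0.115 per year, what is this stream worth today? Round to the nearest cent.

Value at end of year 3: C₁ / (r − g) = $5,200.00 / (0.115 − 0.046) = $75,362.3188
Discount to today: PV = $75,362.3188 / (1 + 0.115)^3 = $75,362.3188 / 1.386196 = $54,366.28

$54366.28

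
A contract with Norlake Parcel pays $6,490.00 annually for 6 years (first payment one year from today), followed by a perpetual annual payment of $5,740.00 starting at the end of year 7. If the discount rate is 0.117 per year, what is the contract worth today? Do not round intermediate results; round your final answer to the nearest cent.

$52169.76

PV of 6-year annuity: $6,490.00 × [1 − (1+0.117)^−6] / 0.117 = 26911.29591
Perpetuity value at year 6: $5,740.00 / 0.117 = 49059.82906
PV of perpetuity: 49059.82906 / (1+0.117)^6 = 25258.46720
Total PV = 26911.29591 + 25258.46720 = 52169.76310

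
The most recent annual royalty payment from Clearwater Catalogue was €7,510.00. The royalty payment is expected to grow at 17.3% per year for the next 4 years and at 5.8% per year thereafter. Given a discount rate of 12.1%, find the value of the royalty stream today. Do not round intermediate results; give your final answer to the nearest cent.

D_1 = 8809.23000
D_2 = 10333.22679
D_3 = 12120.87502
D_4 = 14217.78640
Terminal value at year 4: TV = D_4×(1+g_2)/(r−g_2) = 15042.41802/0.063 = 238768.53993
P_0 = D_1/(1+r)^1 + D_2/(1+r)^2 + D_3/(1+r)^3 + D_4/(1+r)^4 + TV/(1+r)^4
    = 7858.36753 + 8222.89484 + 8604.33153 + 9003.46198 + 151200.99647 = 184890.05235

€184890.05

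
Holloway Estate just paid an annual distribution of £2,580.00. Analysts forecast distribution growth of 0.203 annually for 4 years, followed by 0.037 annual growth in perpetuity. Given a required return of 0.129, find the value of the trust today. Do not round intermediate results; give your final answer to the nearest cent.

£49614.01

D_1 = 3103.74000
D_2 = 3733.79922
D_3 = 4491.76046
D_4 = 5403.58784
Terminal value at year 4: TV = D_4×(1+g_2)/(r−g_2) = 5603.52059/0.092 = 60907.83245
P_0 = D_1/(1+r)^1 + D_2/(1+r)^2 + D_3/(1+r)^3 + D_4/(1+r)^4 + TV/(1+r)^4
    = 2749.10540 + 2929.29477 + 3121.29461 + 3325.87902 + 37488.44070 = 49614.01450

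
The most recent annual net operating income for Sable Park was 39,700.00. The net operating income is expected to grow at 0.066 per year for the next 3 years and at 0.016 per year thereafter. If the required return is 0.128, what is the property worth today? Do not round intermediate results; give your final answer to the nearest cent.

D_1 = 42320.20000
D_2 = 45113.33320
D_3 = 48090.81319
Terminal value at year 3: TV = D_3×(1+g_2)/(r−g_2) = 48860.26620/0.112 = 436252.37681
P_0 = D_1/(1+r)^1 + D_2/(1+r)^2 + D_3/(1+r)^3 + TV/(1+r)^3
    = 37517.90780 + 35455.75329 + 33506.94416 + 303955.85059 = 410436.45585

410436.46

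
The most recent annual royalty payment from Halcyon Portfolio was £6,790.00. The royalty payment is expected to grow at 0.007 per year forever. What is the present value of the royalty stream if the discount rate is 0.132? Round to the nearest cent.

£54700.24

D₁ = D₀ × (1 + g) = £6,790.00 × 1.007 = £6,837.5300
Growing perpetuity: P = D₁ / (r − g) = £6,837.5300 / (0.132 − 0.007) = £54,700.24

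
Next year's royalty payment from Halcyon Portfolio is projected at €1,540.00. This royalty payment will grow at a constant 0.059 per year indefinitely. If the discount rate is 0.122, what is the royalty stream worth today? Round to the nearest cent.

€24444.44

Growing perpetuity: P = D₁ / (r − g) = €1,540.0000 / (0.122 − 0.059) = €24,444.44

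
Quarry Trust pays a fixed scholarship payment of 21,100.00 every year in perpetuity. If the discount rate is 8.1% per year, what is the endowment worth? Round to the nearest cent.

260493.83

Level perpetuity: PV = C / r = 21,100.00 / 0.081 = 260,493.83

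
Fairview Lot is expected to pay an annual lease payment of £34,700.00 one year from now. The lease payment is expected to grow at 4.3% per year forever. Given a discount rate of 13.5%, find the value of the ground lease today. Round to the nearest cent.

£377173.91

Growing perpetuity: P = D₁ / (r − g) = £34,700.0000 / (0.135 − 0.043) = £377,173.91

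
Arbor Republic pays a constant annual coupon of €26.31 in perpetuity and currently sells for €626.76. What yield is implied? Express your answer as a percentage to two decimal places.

P = C/r ⇒ r = C/P = €26.31/€626.76 = 0.041978

4.20%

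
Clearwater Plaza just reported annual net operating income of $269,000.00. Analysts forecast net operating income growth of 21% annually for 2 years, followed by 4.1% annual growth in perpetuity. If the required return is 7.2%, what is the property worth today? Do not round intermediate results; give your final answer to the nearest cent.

D_1 = 325490.00000
D_2 = 393842.90000
Terminal value at year 2: TV = D_2×(1+g_2)/(r−g_2) = 409990.45890/0.031 = 13225498.67419
P_0 = D_1/(1+r)^1 + D_2/(1+r)^2 + TV/(1+r)^2
    = 303628.73134 + 342715.26579 + 11508599.73180 = 12154943.72894

$12154943.73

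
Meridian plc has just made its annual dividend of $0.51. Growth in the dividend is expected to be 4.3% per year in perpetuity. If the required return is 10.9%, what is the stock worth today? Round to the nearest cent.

$8.06

D₁ = D₀ × (1 + g) = $0.51 × 1.043 = $0.5319
Growing perpetuity: P = D₁ / (r − g) = $0.5319 / (0.109 − 0.043) = $8.06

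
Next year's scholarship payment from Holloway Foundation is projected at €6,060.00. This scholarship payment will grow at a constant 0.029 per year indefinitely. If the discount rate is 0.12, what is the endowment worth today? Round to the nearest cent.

€66593.41

Growing perpetuity: P = D₁ / (r − g) = €6,060.0000 / (0.12 − 0.029) = €66,593.41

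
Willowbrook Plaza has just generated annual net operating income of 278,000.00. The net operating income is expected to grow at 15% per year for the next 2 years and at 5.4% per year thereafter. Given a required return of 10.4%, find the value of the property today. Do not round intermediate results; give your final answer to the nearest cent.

D_1 = 319700.00000
D_2 = 367655.00000
Terminal value at year 2: TV = D_2×(1+g_2)/(r−g_2) = 387508.37000/0.05 = 7750167.40000
P_0 = D_1/(1+r)^1 + D_2/(1+r)^2 + TV/(1+r)^2
    = 289583.33333 + 301649.30556 + 6358767.36111 = 6950000.00000

6950000.00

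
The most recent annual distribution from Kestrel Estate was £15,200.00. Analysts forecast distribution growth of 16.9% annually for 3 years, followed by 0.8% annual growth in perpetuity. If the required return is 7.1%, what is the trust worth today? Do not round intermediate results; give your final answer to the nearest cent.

£370721.75

D_1 = 17768.80000
D_2 = 20771.72720
D_3 = 24282.14910
Terminal value at year 3: TV = D_3×(1+g_2)/(r−g_2) = 24476.40629/0.063 = 388514.38555
P_0 = D_1/(1+r)^1 + D_2/(1+r)^2 + D_3/(1+r)^3 + TV/(1+r)^3
    = 16590.84967 + 18108.96664 + 19765.99626 + 316255.94022 = 370721.75279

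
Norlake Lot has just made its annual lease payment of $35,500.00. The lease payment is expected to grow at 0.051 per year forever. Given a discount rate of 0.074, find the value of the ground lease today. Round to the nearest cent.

$1622195.65

D₁ = D₀ × (1 + g) = $35,500.00 × 1.051 = $37,310.5000
Growing perpetuity: P = D₁ / (r − g) = $37,310.5000 / (0.074 − 0.051) = $1,622,195.65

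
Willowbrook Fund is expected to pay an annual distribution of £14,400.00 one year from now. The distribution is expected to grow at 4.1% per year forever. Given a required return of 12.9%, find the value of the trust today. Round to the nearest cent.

Growing perpetuity: P = D₁ / (r − g) = £14,400.0000 / (0.129 − 0.041) = £163,636.36

£163636.36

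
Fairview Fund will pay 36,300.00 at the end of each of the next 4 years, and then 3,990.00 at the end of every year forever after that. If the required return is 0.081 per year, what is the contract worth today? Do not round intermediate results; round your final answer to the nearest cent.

PV of 4-year annuity: 36,300.00 × [1 − (1+0.081)^−4] / 0.081 = 119963.07031
Perpetuity value at year 4: 3,990.00 / 0.081 = 49259.25926
PV of perpetuity: 49259.25926 / (1+0.081)^4 = 36073.23583
Total PV = 119963.07031 + 36073.23583 = 156036.30614

156036.31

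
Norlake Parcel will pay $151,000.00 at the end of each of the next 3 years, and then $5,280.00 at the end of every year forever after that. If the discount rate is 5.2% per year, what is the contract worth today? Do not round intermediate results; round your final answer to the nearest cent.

PV of 3-year annuity: $151,000.00 × [1 − (1+0.052)^−3] / 0.052 = 409674.24142
Perpetuity value at year 3: $5,280.00 / 0.052 = 101538.46154
PV of perpetuity: 101538.46154 / (1+0.052)^3 = 87213.42846
Total PV = 409674.24142 + 87213.42846 = 496887.66988

$496887.67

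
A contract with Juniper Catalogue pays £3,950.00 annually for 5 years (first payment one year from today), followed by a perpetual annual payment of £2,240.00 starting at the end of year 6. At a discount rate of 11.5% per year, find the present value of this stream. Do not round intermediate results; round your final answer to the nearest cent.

£25719.55

PV of 5-year annuity: £3,950.00 × [1 − (1+0.115)^−5] / 0.115 = 14417.01750
Perpetuity value at year 5: £2,240.00 / 0.115 = 19478.26087
PV of perpetuity: 19478.26087 / (1+0.115)^5 = 11302.53449
Total PV = 14417.01750 + 11302.53449 = 25719.55199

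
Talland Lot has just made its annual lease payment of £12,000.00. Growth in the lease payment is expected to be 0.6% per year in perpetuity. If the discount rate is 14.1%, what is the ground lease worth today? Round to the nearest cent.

£89422.22

D₁ = D₀ × (1 + g) = £12,000.00 × 1.006 = £12,072.0000
Growing perpetuity: P = D₁ / (r − g) = £12,072.0000 / (0.141 − 0.006) = £89,422.22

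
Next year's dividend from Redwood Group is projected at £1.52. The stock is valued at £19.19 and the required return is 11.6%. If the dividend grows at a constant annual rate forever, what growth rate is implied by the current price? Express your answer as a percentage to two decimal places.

3.68%

P = D₁/(r−g) ⇒ g = r − D₁/P = 0.116 − £1.52/£19.19 = 0.036792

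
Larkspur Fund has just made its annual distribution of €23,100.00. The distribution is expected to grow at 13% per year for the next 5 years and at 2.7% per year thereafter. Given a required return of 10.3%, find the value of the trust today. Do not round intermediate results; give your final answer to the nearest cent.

€476540.18

D_1 = 26103.00000
D_2 = 29496.39000
D_3 = 33330.92070
D_4 = 37663.94039
D_5 = 42560.25264
Terminal value at year 5: TV = D_5×(1+g_2)/(r−g_2) = 43709.37946/0.076 = 575123.41399
P_0 = D_1/(1+r)^1 + D_2/(1+r)^2 + D_3/(1+r)^3 + D_4/(1+r)^4 + D_5/(1+r)^5 + TV/(1+r)^5
    = 23665.45784 + 24244.75735 + 24838.23736 + 25446.24499 + 26069.13584 + 352276.34881 = 476540.18220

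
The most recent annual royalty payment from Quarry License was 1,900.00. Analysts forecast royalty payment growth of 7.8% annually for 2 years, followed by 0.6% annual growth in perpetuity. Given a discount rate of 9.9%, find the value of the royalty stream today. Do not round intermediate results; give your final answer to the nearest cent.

D_1 = 2048.20000
D_2 = 2207.95960
Terminal value at year 2: TV = D_2×(1+g_2)/(r−g_2) = 2221.20736/0.093 = 23883.95008
P_0 = D_1/(1+r)^1 + D_2/(1+r)^2 + TV/(1+r)^2
    = 1863.69427 + 1828.08228 + 19774.73945 = 23466.51599

23466.52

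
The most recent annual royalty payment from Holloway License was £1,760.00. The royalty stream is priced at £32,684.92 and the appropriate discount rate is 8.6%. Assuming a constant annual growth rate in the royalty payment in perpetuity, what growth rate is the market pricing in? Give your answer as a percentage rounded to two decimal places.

P = D₀(1+g)/(r−g) ⇒ P(r−g) = D₀(1+g) ⇒ g(P+D₀) = P·r − D₀
g = (P·r − D₀)/(P + D₀) = (£32,684.92×0.086 − £1,760.00) / (£32,684.92 + £1,760.00) = 0.030510

3.05%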